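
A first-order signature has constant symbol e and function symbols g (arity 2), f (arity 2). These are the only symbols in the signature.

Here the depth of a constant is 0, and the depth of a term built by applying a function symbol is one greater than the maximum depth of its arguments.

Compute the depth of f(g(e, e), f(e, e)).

depth(g(e, e)) = 1 + max(0, 0) = 1
depth(f(e, e)) = 1 + max(0, 0) = 1
depth(f(g(e, e), f(e, e))) = 1 + max(1, 1) = 2

2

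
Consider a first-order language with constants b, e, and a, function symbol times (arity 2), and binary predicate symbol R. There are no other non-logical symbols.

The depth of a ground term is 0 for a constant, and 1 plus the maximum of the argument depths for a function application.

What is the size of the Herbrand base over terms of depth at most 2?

21609

First count ground terms of depth ≤ 2.
Let N_k = |{terms of depth ≤ k}|. Then N_0 = 3 and N_k = 3 + N_{k-1}^2 for k ≥ 1 (one summand per function symbol, arity giving the exponent).
N_0 = 3
N_1 = 3 + 3^2 = 12
N_2 = 3 + 12^2 = 147
So |H| = 147.
A ground atom is a predicate applied to a tuple of terms from H, so the count is the sum over predicates of |H|^arity:
  R: 147^2 = 21609
Total ground atoms: 21609.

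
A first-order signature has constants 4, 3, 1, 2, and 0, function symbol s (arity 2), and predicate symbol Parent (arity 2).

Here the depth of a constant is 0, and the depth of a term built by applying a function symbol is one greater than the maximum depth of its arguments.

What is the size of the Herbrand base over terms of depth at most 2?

First count ground terms of depth ≤ 2.
If N_k denotes the number of depth-≤k ground terms, the 5 constants give N_0 = 5, and each function symbol of arity r contributes N_{k-1}^r new terms at level k: N_k = 5 + N_{k-1}^2.
N_0 = 5
N_1 = 5 + 5^2 = 30
N_2 = 5 + 30^2 = 905
So |H| = 905.
Each predicate of arity r yields |H|^r ground atoms (one per choice of an r-tuple from H):
  Parent: 905^2 = 819025
Total ground atoms: 819025.

819025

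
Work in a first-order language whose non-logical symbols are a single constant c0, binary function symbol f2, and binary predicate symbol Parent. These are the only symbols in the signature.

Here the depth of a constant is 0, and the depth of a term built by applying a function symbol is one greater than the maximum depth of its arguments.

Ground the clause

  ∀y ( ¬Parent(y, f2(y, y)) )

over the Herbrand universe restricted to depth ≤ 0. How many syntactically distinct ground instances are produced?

Ground terms of depth ≤ 0:
  If N_k denotes the number of depth-≤k ground terms, the 1 constant gives N_0 = 1, and each function symbol of arity r contributes N_{k-1}^r new terms at level k: N_k = 1 + N_{k-1}^2.
  N_0 = 1
  Explicitly: c0.
So there is exactly 1 ground term available for substitution.
The clause has 1 distinct variable (y), which appears in the body. In the free term algebra distinct substitutions yield syntactically distinct ground instances.
Number of ground instances = 1.

1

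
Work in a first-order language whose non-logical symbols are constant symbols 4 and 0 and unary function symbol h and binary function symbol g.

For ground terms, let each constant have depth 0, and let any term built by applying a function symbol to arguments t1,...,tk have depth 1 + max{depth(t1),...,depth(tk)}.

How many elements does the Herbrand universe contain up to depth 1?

Let N_k = |{terms of depth ≤ k}|. Then N_0 = 2 and N_k = 2 + N_{k-1} + N_{k-1}^2 for k ≥ 1 (one summand per function symbol, arity giving the exponent).
N_0 = 2
N_1 = 2 + 2 + 2^2 = 8

8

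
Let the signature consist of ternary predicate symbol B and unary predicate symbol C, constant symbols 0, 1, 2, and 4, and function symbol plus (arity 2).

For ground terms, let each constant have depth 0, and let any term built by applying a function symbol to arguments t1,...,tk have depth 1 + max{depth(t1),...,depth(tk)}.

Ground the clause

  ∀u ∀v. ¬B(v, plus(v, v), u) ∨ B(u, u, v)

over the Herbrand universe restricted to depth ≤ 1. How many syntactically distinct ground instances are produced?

Ground terms of depth ≤ 1:
  Write N_k for the number of ground terms of depth ≤ k. A term of depth ≤ k is either a constant or a function symbol applied to arguments of depth ≤ k−1, so N_k = 4 + N_{k-1}^2.
  N_0 = 4
  N_1 = 4 + 4^2 = 20
So there are 20 ground terms available for substitution.
Each of u, v ranges independently over the available ground terms, and distinct assignments produce distinct instances.
Number of ground instances = 20^2 = 400.

400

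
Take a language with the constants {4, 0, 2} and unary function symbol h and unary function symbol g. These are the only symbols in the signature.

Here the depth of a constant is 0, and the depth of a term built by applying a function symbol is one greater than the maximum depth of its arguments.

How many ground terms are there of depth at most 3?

45

Let N_k count ground terms of depth at most k. Each non-constant term of depth ≤ k is some function symbol applied to depth-≤(k−1) arguments, giving N_k = 3 + N_{k-1} + N_{k-1}.
N_0 = 3
N_1 = 3 + 3 + 3 = 9
N_2 = 3 + 9 + 9 = 21
N_3 = 3 + 21 + 21 = 45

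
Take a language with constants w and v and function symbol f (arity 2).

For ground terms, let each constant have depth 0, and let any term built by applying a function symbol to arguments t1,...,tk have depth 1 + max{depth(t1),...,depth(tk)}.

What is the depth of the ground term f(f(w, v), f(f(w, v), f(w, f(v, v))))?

depth(f(w, v)) = 1 + max(0, 0) = 1
depth(f(v, v)) = 1 + max(0, 0) = 1
depth(f(w, f(v, v))) = 1 + max(0, 1) = 2
depth(f(f(w, v), f(w, f(v, v)))) = 1 + max(1, 2) = 3
depth(f(f(w, v), f(f(w, v), f(w, f(v, v))))) = 1 + max(1, 3) = 4

4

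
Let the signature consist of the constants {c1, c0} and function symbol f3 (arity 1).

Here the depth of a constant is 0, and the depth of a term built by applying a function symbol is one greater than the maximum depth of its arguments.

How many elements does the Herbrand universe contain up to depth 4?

10

If N_k denotes the number of depth-≤k ground terms, the 2 constants give N_0 = 2, and each function symbol of arity r contributes N_{k-1}^r new terms at level k: N_k = 2 + N_{k-1}.
N_0 = 2
N_1 = 2 + 2 = 4
N_2 = 2 + 4 = 6
N_3 = 2 + 6 = 8
N_4 = 2 + 8 = 10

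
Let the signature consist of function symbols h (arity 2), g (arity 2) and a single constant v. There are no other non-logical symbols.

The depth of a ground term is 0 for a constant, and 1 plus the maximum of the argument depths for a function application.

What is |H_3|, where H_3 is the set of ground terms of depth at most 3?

If N_k denotes the number of depth-≤k ground terms, the 1 constant gives N_0 = 1, and each function symbol of arity r contributes N_{k-1}^r new terms at level k: N_k = 1 + N_{k-1}^2 + N_{k-1}^2.
N_0 = 1
N_1 = 1 + 1^2 + 1^2 = 3
N_2 = 1 + 3^2 + 3^2 = 19
N_3 = 1 + 19^2 + 19^2 = 723

723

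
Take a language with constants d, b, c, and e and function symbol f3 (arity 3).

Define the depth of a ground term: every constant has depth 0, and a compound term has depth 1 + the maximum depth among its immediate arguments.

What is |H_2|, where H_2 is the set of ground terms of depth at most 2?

314436

Write N_k for the number of ground terms of depth ≤ k. A term of depth ≤ k is either a constant or a function symbol applied to arguments of depth ≤ k−1, so N_k = 4 + N_{k-1}^3.
N_0 = 4
N_1 = 4 + 4^3 = 68
N_2 = 4 + 68^3 = 314436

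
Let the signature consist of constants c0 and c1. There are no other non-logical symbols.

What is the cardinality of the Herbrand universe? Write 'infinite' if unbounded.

2

There are no function symbols, so every ground term is one of the 2 constants.
The Herbrand universe is {c0, c1}, which is finite with 2 elements.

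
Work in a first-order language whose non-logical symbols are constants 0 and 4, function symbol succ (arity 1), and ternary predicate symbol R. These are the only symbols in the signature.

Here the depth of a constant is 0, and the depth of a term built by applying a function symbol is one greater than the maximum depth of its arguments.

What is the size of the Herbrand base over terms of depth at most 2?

216

First count ground terms of depth ≤ 2.
Let N_k = |{terms of depth ≤ k}|. Then N_0 = 2 and N_k = 2 + N_{k-1} for k ≥ 1 (one summand per function symbol, arity giving the exponent).
N_0 = 2
N_1 = 2 + 2 = 4
N_2 = 2 + 4 = 6
So |H| = 6.
A ground atom is a predicate applied to a tuple of terms from H, so the count is the sum over predicates of |H|^arity:
  R: 6^3 = 216
Total ground atoms: 216.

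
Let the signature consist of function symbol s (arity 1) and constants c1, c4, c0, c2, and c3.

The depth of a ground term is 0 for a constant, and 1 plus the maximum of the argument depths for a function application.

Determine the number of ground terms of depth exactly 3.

Let N_k count ground terms of depth at most k. Each non-constant term of depth ≤ k is some function symbol applied to depth-≤(k−1) arguments, giving N_k = 5 + N_{k-1}.
N_0 = 5
N_1 = 5 + 5 = 10
N_2 = 5 + 10 = 15
N_3 = 5 + 15 = 20
Terms of depth exactly 3: N_3 − N_2 = 20 − 15 = 5.

5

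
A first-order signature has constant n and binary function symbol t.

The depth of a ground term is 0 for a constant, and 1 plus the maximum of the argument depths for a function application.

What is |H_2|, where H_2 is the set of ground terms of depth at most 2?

Let N_k count ground terms of depth at most k. Each non-constant term of depth ≤ k is some function symbol applied to depth-≤(k−1) arguments, giving N_k = 1 + N_{k-1}^2.
N_0 = 1
N_1 = 1 + 1^2 = 2
N_2 = 1 + 2^2 = 5

5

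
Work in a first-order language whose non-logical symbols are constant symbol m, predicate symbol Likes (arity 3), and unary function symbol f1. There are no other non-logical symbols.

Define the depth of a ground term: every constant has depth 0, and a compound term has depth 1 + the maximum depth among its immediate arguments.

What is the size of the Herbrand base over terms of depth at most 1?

First count ground terms of depth ≤ 1.
Let N_k count ground terms of depth at most k. Each non-constant term of depth ≤ k is some function symbol applied to depth-≤(k−1) arguments, giving N_k = 1 + N_{k-1}.
N_0 = 1
N_1 = 1 + 1 = 2
So |H| = 2.
Ground atoms are formed by filling each argument slot of a predicate with a term from H, so an r-ary predicate gives |H|^r atoms:
  Likes: 2^3 = 8
Total ground atoms: 8.

8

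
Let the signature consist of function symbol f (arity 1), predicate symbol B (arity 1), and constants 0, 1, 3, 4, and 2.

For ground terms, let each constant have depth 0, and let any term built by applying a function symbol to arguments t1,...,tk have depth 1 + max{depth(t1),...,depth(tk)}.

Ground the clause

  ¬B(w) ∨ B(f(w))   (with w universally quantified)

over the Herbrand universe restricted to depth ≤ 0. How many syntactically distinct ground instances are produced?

5

Ground terms of depth ≤ 0:
  Let N_k count ground terms of depth at most k. Each non-constant term of depth ≤ k is some function symbol applied to depth-≤(k−1) arguments, giving N_k = 5 + N_{k-1}.
  N_0 = 5
So there are 5 ground terms available for substitution.
There is 1 variable to instantiate (w),  occurring in at least one literal, so different choices give different ground instances.
Number of ground instances = 5.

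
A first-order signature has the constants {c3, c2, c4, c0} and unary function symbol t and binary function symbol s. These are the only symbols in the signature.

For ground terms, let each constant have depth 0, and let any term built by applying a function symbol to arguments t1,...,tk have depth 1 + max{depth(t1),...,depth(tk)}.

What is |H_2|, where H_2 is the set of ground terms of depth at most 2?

604

Let N_k = |{terms of depth ≤ k}|. Then N_0 = 4 and N_k = 4 + N_{k-1} + N_{k-1}^2 for k ≥ 1 (one summand per function symbol, arity giving the exponent).
N_0 = 4
N_1 = 4 + 4 + 4^2 = 24
N_2 = 4 + 24 + 24^2 = 604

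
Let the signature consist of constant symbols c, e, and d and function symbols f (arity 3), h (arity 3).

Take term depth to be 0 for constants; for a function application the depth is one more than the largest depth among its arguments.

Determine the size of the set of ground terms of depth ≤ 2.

370389

Let N_k = |{terms of depth ≤ k}|. Then N_0 = 3 and N_k = 3 + N_{k-1}^3 + N_{k-1}^3 for k ≥ 1 (one summand per function symbol, arity giving the exponent).
N_0 = 3
N_1 = 3 + 3^3 + 3^3 = 57
N_2 = 3 + 57^3 + 57^3 = 370389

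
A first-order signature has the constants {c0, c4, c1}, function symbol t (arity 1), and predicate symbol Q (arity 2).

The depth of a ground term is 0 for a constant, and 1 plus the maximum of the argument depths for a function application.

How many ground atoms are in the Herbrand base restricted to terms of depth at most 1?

First count ground terms of depth ≤ 1.
If N_k denotes the number of depth-≤k ground terms, the 3 constants give N_0 = 3, and each function symbol of arity r contributes N_{k-1}^r new terms at level k: N_k = 3 + N_{k-1}.
N_0 = 3
N_1 = 3 + 3 = 6
Explicitly: c0, c4, c1, t(c0), t(c4), t(c1).
So |H| = 6.
A ground atom is a predicate applied to a tuple of terms from H, so the count is the sum over predicates of |H|^arity:
  Q: 6^2 = 36
Total ground atoms: 36.

36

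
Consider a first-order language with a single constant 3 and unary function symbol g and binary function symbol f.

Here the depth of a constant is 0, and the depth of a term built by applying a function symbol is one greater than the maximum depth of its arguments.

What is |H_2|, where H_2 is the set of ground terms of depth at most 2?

If N_k denotes the number of depth-≤k ground terms, the 1 constant gives N_0 = 1, and each function symbol of arity r contributes N_{k-1}^r new terms at level k: N_k = 1 + N_{k-1} + N_{k-1}^2.
N_0 = 1
N_1 = 1 + 1 + 1^2 = 3
N_2 = 1 + 3 + 3^2 = 13

13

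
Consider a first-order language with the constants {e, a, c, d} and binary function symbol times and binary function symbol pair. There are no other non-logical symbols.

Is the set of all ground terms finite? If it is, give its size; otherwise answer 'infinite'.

The signature has at least one function symbol (times, arity 2) and at least one constant (e).
Iterating times gives infinitely many distinct ground terms: e, times(e, e), times(times(e, e), times(e, e)), ...
So the Herbrand universe is infinite.

infinite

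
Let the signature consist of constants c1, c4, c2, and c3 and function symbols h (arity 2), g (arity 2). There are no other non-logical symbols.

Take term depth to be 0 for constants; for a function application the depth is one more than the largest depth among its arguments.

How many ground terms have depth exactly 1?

32

If N_k denotes the number of depth-≤k ground terms, the 4 constants give N_0 = 4, and each function symbol of arity r contributes N_{k-1}^r new terms at level k: N_k = 4 + N_{k-1}^2 + N_{k-1}^2.
N_0 = 4
N_1 = 4 + 4^2 + 4^2 = 36
Terms of depth exactly 1: N_1 − N_0 = 36 − 4 = 32.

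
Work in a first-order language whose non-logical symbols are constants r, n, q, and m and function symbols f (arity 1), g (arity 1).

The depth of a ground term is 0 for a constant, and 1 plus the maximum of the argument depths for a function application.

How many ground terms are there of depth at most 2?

Let N_k = |{terms of depth ≤ k}|. Then N_0 = 4 and N_k = 4 + N_{k-1} + N_{k-1} for k ≥ 1 (one summand per function symbol, arity giving the exponent).
N_0 = 4
N_1 = 4 + 4 + 4 = 12
N_2 = 4 + 12 + 12 = 28

28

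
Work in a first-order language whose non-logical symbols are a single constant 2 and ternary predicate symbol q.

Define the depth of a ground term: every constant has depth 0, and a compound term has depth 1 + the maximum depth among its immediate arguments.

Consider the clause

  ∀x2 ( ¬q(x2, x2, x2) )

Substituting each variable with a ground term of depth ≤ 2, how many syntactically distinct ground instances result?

Ground terms of depth ≤ 2:
  With no function symbols every ground term is a constant, so there is exactly 1 ground term at every depth bound.
  N_0 = 1
  N_1 = 1
  N_2 = 1
  Explicitly: 2.
So there is exactly 1 ground term available for substitution.
The clause has 1 distinct variable (x2), which appears in the body. In the free term algebra distinct substitutions yield syntactically distinct ground instances.
Number of ground instances = 1.

1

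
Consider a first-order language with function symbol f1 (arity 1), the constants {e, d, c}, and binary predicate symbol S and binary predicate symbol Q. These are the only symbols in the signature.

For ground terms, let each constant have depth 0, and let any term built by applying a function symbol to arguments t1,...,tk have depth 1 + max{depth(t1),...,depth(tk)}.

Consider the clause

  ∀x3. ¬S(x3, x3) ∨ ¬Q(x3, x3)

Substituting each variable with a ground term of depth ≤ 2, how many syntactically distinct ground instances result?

Ground terms of depth ≤ 2:
  Let N_k count ground terms of depth at most k. Each non-constant term of depth ≤ k is some function symbol applied to depth-≤(k−1) arguments, giving N_k = 3 + N_{k-1}.
  N_0 = 3
  N_1 = 3 + 3 = 6
  N_2 = 3 + 6 = 9
So there are 9 ground terms available for substitution.
The clause has 1 distinct variable (x3), which appears in the body. In the free term algebra distinct substitutions yield syntactically distinct ground instances.
Number of ground instances = 9.

9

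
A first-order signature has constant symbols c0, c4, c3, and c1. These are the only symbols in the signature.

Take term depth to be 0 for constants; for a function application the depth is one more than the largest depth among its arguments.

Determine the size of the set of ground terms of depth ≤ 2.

With no function symbols every ground term is a constant, so there are exactly 4 ground terms at every depth bound.
N_0 = 4
N_1 = 4
N_2 = 4
Explicitly: c0, c4, c3, c1.

4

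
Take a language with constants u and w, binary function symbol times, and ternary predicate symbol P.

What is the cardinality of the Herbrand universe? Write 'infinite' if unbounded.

The signature has at least one function symbol (times, arity 2) and at least one constant (u).
Iterating times gives infinitely many distinct ground terms: u, times(u, u), times(times(u, u), times(u, u)), ...
So the Herbrand universe is infinite.

infinite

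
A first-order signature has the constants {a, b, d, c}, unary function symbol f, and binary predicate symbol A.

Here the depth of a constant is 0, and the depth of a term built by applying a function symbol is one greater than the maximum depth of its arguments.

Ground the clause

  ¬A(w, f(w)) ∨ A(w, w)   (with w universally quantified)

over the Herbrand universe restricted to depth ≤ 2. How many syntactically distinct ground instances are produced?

Ground terms of depth ≤ 2:
  Let N_k = |{terms of depth ≤ k}|. Then N_0 = 4 and N_k = 4 + N_{k-1} for k ≥ 1 (one summand per function symbol, arity giving the exponent).
  N_0 = 4
  N_1 = 4 + 4 = 8
  N_2 = 4 + 8 = 12
  Explicitly: a, b, d, c, f(a), f(b), f(d), f(c), f(f(a)), f(f(b)), f(f(d)), f(f(c)).
So there are 12 ground terms available for substitution.
The variable w ranges independently over the available ground terms, and distinct assignments produce distinct instances.
Number of ground instances = 12.

12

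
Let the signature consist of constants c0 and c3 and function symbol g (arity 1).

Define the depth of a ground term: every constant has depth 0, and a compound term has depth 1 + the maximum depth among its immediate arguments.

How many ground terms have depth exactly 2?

2

Write N_k for the number of ground terms of depth ≤ k. A term of depth ≤ k is either a constant or a function symbol applied to arguments of depth ≤ k−1, so N_k = 2 + N_{k-1}.
N_0 = 2
N_1 = 2 + 2 = 4
N_2 = 2 + 4 = 6
Terms of depth exactly 2: N_2 − N_1 = 6 − 4 = 2.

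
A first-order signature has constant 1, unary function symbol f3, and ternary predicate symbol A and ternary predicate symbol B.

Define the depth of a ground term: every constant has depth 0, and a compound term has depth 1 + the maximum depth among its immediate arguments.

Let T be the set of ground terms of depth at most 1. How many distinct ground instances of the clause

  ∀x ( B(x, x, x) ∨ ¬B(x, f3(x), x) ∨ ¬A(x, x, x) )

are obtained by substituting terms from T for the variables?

2

Ground terms of depth ≤ 1:
  Count level by level. With function symbols f3/1, the terms of depth ≤ k are the 1 constant together with each function applied to depth-≤(k−1) tuples, so N_k = 1 + N_{k-1}.
  N_0 = 1
  N_1 = 1 + 1 = 2
  Explicitly: 1, f3(1).
So there are 2 ground terms available for substitution.
The body mentions the single quantified variable x; since ground terms form a free algebra, no two substitutions collapse to the same formula.
Number of ground instances = 2.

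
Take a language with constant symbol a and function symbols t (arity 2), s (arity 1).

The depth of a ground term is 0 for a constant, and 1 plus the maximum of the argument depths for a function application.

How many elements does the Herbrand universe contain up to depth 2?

13

Write N_k for the number of ground terms of depth ≤ k. A term of depth ≤ k is either a constant or a function symbol applied to arguments of depth ≤ k−1, so N_k = 1 + N_{k-1}^2 + N_{k-1}.
N_0 = 1
N_1 = 1 + 1^2 + 1 = 3
N_2 = 1 + 3^2 + 3 = 13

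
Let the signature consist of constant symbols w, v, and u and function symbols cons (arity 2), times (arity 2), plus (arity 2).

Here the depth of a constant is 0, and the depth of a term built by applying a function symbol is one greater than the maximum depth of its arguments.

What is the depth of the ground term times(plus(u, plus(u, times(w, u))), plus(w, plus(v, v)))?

depth(times(w, u)) = 1 + max(0, 0) = 1
depth(plus(u, times(w, u))) = 1 + max(0, 1) = 2
depth(plus(u, plus(u, times(w, u)))) = 1 + max(0, 2) = 3
depth(plus(v, v)) = 1 + max(0, 0) = 1
depth(plus(w, plus(v, v))) = 1 + max(0, 1) = 2
depth(times(plus(u, plus(u, times(w, u))), plus(w, plus(v, v)))) = 1 + max(3, 2) = 4

4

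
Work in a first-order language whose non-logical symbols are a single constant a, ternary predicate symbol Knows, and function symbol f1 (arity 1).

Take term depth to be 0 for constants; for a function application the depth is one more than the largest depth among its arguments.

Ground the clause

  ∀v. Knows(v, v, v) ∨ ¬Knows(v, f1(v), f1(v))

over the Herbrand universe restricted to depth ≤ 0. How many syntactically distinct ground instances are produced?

Ground terms of depth ≤ 0:
  Let N_k = |{terms of depth ≤ k}|. Then N_0 = 1 and N_k = 1 + N_{k-1} for k ≥ 1 (one summand per function symbol, arity giving the exponent).
  N_0 = 1
So there is exactly 1 ground term available for substitution.
The clause has 1 distinct variable (v), which appears in the body. In the free term algebra distinct substitutions yield syntactically distinct ground instances.
Number of ground instances = 1.

1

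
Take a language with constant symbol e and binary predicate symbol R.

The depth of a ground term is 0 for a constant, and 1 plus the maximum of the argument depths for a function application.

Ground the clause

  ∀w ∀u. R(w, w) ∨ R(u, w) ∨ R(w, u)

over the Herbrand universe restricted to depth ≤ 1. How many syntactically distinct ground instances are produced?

Ground terms of depth ≤ 1:
  With no function symbols every ground term is a constant, so there is exactly 1 ground term at every depth bound.
  N_0 = 1
  N_1 = 1
So there is exactly 1 ground term available for substitution.
There are 2 variables to instantiate (w, u), each occurring in at least one literal, so different choices give different ground instances.
Number of ground instances = 1^2 = 1.

1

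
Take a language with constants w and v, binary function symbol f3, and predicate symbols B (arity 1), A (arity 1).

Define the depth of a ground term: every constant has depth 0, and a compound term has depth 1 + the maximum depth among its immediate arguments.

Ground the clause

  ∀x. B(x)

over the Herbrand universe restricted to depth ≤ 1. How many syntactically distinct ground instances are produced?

Ground terms of depth ≤ 1:
  Let N_k count ground terms of depth at most k. Each non-constant term of depth ≤ k is some function symbol applied to depth-≤(k−1) arguments, giving N_k = 2 + N_{k-1}^2.
  N_0 = 2
  N_1 = 2 + 2^2 = 6
  Explicitly: w, v, f3(w, w), f3(w, v), f3(v, w), f3(v, v).
So there are 6 ground terms available for substitution.
The clause has 1 distinct variable (x), which appears in the body. In the free term algebra distinct substitutions yield syntactically distinct ground instances.
Number of ground instances = 6.

6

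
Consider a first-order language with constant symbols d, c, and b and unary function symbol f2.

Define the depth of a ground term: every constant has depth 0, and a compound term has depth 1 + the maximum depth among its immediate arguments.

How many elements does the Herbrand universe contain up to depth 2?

9

Count level by level. With function symbols f2/1, the terms of depth ≤ k are the 3 constants together with each function applied to depth-≤(k−1) tuples, so N_k = 3 + N_{k-1}.
N_0 = 3
N_1 = 3 + 3 = 6
N_2 = 3 + 6 = 9
Explicitly: d, c, b, f2(d), f2(c), f2(b), f2(f2(d)), f2(f2(c)), f2(f2(b)).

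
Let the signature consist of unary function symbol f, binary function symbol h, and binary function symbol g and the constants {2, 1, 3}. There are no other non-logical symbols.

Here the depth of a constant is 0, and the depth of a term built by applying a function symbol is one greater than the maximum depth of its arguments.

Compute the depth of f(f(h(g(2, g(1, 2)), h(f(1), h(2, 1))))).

depth(g(1, 2)) = 1 + max(0, 0) = 1
depth(g(2, g(1, 2))) = 1 + max(0, 1) = 2
depth(f(1)) = 1 + depth(1) = 1 + 0 = 1
depth(h(2, 1)) = 1 + max(0, 0) = 1
depth(h(f(1), h(2, 1))) = 1 + max(1, 1) = 2
depth(h(g(2, g(1, 2)), h(f(1), h(2, 1)))) = 1 + max(2, 2) = 3
depth(f(h(g(2, g(1, 2)), h(f(1), h(2, 1))))) = 1 + depth(h(g(2, g(1, 2)), h(f(1), h(2, 1)))) = 1 + 3 = 4
depth(f(f(h(g(2, g(1, 2)), h(f(1), h(2, 1)))))) = 1 + depth(f(h(g(2, g(1, 2)), h(f(1), h(2, 1))))) = 1 + 4 = 5

5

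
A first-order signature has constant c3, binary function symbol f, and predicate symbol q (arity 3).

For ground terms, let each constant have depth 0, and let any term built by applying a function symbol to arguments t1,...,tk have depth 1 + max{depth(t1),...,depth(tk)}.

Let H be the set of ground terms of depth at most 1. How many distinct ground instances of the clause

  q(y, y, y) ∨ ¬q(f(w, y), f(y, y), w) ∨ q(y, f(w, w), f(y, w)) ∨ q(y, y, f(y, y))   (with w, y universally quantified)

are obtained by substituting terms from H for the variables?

4

Ground terms of depth ≤ 1:
  Let N_k = |{terms of depth ≤ k}|. Then N_0 = 1 and N_k = 1 + N_{k-1}^2 for k ≥ 1 (one summand per function symbol, arity giving the exponent).
  N_0 = 1
  N_1 = 1 + 1^2 = 2
  Explicitly: c3, f(c3, c3).
So there are 2 ground terms available for substitution.
The clause has 2 distinct variables (w, y), each appearing in the body. In the free term algebra distinct substitutions yield syntactically distinct ground instances.
Number of ground instances = 2^2 = 4.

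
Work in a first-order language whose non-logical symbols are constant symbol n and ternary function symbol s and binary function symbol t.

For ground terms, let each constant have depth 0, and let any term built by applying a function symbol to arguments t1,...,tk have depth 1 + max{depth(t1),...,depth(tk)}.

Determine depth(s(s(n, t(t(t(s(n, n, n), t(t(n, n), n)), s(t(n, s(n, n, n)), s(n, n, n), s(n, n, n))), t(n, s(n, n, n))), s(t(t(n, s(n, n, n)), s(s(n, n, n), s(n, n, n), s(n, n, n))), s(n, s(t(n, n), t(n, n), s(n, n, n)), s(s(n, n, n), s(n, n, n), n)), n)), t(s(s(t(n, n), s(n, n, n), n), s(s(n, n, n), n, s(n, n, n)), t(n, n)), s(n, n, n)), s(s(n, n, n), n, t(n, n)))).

depth(s(n, n, n)) = 1 + max(0, 0, 0) = 1
depth(t(n, n)) = 1 + max(0, 0) = 1
depth(t(t(n, n), n)) = 1 + max(1, 0) = 2
depth(t(s(n, n, n), t(t(n, n), n))) = 1 + max(1, 2) = 3
depth(t(n, s(n, n, n))) = 1 + max(0, 1) = 2
depth(s(t(n, s(n, n, n)), s(n, n, n), s(n, n, n))) = 1 + max(2, 1, 1) = 3
depth(t(t(s(n, n, n), t(t(n, n), n)), s(t(n, s(n, n, n)), s(n, n, n), s(n, n, n)))) = 1 + max(3, 3) = 4
depth(t(t(t(s(n, n, n), t(t(n, n), n)), s(t(n, s(n, n, n)), s(n, n, n), s(n, n, n))), t(n, s(n, n, n)))) = 1 + max(4, 2) = 5
depth(s(s(n, n, n), s(n, n, n), s(n, n, n))) = 1 + max(1, 1, 1) = 2
depth(t(t(n, s(n, n, n)), s(s(n, n, n), s(n, n, n), s(n, n, n)))) = 1 + max(2, 2) = 3
depth(s(t(n, n), t(n, n), s(n, n, n))) = 1 + max(1, 1, 1) = 2
depth(s(s(n, n, n), s(n, n, n), n)) = 1 + max(1, 1, 0) = 2
depth(s(n, s(t(n, n), t(n, n), s(n, n, n)), s(s(n, n, n), s(n, n, n), n))) = 1 + max(0, 2, 2) = 3
depth(s(t(t(n, s(n, n, n)), s(s(n, n, n), s(n, n, n), s(n, n, n))), s(n, s(t(n, n), t(n, n), s(n, n, n)), s(s(n, n, n), s(n, n, n), n)), n)) = 1 + max(3, 3, 0) = 4
depth(s(n, t(t(t(s(n, n, n), t(t(n, n), n)), s(t(n, s(n, n, n)), s(n, n, n), s(n, n, n))), t(n, s(n, n, n))), s(t(t(n, s(n, n, n)), s(s(n, n, n), s(n, n, n), s(n, n, n))), s(n, s(t(n, n), t(n, n), s(n, n, n)), s(s(n, n, n), s(n, n, n), n)), n))) = 1 + max(0, 5, 4) = 6
depth(s(t(n, n), s(n, n, n), n)) = 1 + max(1, 1, 0) = 2
depth(s(s(n, n, n), n, s(n, n, n))) = 1 + max(1, 0, 1) = 2
depth(s(s(t(n, n), s(n, n, n), n), s(s(n, n, n), n, s(n, n, n)), t(n, n))) = 1 + max(2, 2, 1) = 3
depth(t(s(s(t(n, n), s(n, n, n), n), s(s(n, n, n), n, s(n, n, n)), t(n, n)), s(n, n, n))) = 1 + max(3, 1) = 4
depth(s(s(n, n, n), n, t(n, n))) = 1 + max(1, 0, 1) = 2
depth(s(s(n, t(t(t(s(n, n, n), t(t(n, n), n)), s(t(n, s(n, n, n)), s(n, n, n), s(n, n, n))), t(n, s(n, n, n))), s(t(t(n, s(n, n, n)), s(s(n, n, n), s(n, n, n), s(n, n, n))), s(n, s(t(n, n), t(n, n), s(n, n, n)), s(s(n, n, n), s(n, n, n), n)), n)), t(s(s(t(n, n), s(n, n, n), n), s(s(n, n, n), n, s(n, n, n)), t(n, n)), s(n, n, n)), s(s(n, n, n), n, t(n, n)))) = 1 + max(6, 4, 2) = 7

7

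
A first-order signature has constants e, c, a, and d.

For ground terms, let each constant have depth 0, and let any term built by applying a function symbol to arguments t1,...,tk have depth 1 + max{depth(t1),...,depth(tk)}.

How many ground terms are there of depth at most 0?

4

With no function symbols every ground term is a constant, so there are exactly 4 ground terms at every depth bound.
N_0 = 4
Explicitly: e, c, a, d.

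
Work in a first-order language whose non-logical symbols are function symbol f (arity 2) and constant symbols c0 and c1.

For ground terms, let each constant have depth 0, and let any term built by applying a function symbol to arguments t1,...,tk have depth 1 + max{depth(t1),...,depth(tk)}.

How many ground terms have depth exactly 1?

If N_k denotes the number of depth-≤k ground terms, the 2 constants give N_0 = 2, and each function symbol of arity r contributes N_{k-1}^r new terms at level k: N_k = 2 + N_{k-1}^2.
N_0 = 2
N_1 = 2 + 2^2 = 6
Terms of depth exactly 1: N_1 − N_0 = 6 − 2 = 4.

4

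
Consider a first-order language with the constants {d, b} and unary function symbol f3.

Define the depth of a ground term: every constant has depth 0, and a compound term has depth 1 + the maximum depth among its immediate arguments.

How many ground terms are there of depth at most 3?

Count level by level. With function symbols f3/1, the terms of depth ≤ k are the 2 constants together with each function applied to depth-≤(k−1) tuples, so N_k = 2 + N_{k-1}.
N_0 = 2
N_1 = 2 + 2 = 4
N_2 = 2 + 4 = 6
N_3 = 2 + 6 = 8

8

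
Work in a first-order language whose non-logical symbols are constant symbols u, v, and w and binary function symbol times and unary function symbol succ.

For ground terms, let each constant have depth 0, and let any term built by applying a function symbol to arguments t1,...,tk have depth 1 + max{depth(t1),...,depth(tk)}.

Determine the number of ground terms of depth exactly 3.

59052

Write N_k for the number of ground terms of depth ≤ k. A term of depth ≤ k is either a constant or a function symbol applied to arguments of depth ≤ k−1, so N_k = 3 + N_{k-1}^2 + N_{k-1}.
N_0 = 3
N_1 = 3 + 3^2 + 3 = 15
N_2 = 3 + 15^2 + 15 = 243
N_3 = 3 + 243^2 + 243 = 59295
Terms of depth exactly 3: N_3 − N_2 = 59295 − 243 = 59052.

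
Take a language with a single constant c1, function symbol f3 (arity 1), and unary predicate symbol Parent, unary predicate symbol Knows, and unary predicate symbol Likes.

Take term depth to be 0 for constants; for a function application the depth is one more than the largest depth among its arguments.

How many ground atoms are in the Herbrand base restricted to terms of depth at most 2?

First count ground terms of depth ≤ 2.
If N_k denotes the number of depth-≤k ground terms, the 1 constant gives N_0 = 1, and each function symbol of arity r contributes N_{k-1}^r new terms at level k: N_k = 1 + N_{k-1}.
N_0 = 1
N_1 = 1 + 1 = 2
N_2 = 1 + 2 = 3
Explicitly: c1, f3(c1), f3(f3(c1)).
So |H| = 3.
A ground atom is a predicate applied to a tuple of terms from H, so the count is the sum over predicates of |H|^arity:
  Parent: 3;  Knows: 3;  Likes: 3
Total ground atoms: 3 + 3 + 3 = 9.

9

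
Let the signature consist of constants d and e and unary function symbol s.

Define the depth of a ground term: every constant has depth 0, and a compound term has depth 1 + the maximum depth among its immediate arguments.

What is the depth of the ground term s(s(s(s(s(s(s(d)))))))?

7

depth(s(d)) = 1 + depth(d) = 1 + 0 = 1
depth(s(s(d))) = 1 + depth(s(d)) = 1 + 1 = 2
depth(s(s(s(d)))) = 1 + depth(s(s(d))) = 1 + 2 = 3
depth(s(s(s(s(d))))) = 1 + depth(s(s(s(d)))) = 1 + 3 = 4
depth(s(s(s(s(s(d)))))) = 1 + depth(s(s(s(s(d))))) = 1 + 4 = 5
depth(s(s(s(s(s(s(d))))))) = 1 + depth(s(s(s(s(s(d)))))) = 1 + 5 = 6
depth(s(s(s(s(s(s(s(d)))))))) = 1 + depth(s(s(s(s(s(s(d))))))) = 1 + 6 = 7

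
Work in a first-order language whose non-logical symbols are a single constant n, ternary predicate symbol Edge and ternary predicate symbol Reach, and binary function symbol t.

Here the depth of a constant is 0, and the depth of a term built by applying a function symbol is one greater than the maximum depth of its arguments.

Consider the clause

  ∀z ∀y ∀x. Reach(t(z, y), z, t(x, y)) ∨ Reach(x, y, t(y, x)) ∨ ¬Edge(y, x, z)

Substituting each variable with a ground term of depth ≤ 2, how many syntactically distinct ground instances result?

125

Ground terms of depth ≤ 2:
  Let N_k count ground terms of depth at most k. Each non-constant term of depth ≤ k is some function symbol applied to depth-≤(k−1) arguments, giving N_k = 1 + N_{k-1}^2.
  N_0 = 1
  N_1 = 1 + 1^2 = 2
  N_2 = 1 + 2^2 = 5
  Explicitly: n, t(n, n), t(n, t(n, n)), t(t(n, n), n), t(t(n, n), t(n, n)).
So there are 5 ground terms available for substitution.
There are 3 variables to instantiate (z, y, x), each occurring in at least one literal, so different choices give different ground instances.
Number of ground instances = 5^3 = 125.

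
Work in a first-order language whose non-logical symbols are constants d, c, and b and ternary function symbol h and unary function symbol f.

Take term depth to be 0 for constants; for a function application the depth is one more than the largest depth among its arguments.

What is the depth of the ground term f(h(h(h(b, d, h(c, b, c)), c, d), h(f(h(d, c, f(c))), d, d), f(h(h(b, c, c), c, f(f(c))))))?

depth(h(c, b, c)) = 1 + max(0, 0, 0) = 1
depth(h(b, d, h(c, b, c))) = 1 + max(0, 0, 1) = 2
depth(h(h(b, d, h(c, b, c)), c, d)) = 1 + max(2, 0, 0) = 3
depth(f(c)) = 1 + depth(c) = 1 + 0 = 1
depth(h(d, c, f(c))) = 1 + max(0, 0, 1) = 2
depth(f(h(d, c, f(c)))) = 1 + depth(h(d, c, f(c))) = 1 + 2 = 3
depth(h(f(h(d, c, f(c))), d, d)) = 1 + max(3, 0, 0) = 4
depth(h(b, c, c)) = 1 + max(0, 0, 0) = 1
depth(f(f(c))) = 1 + depth(f(c)) = 1 + 1 = 2
depth(h(h(b, c, c), c, f(f(c)))) = 1 + max(1, 0, 2) = 3
depth(f(h(h(b, c, c), c, f(f(c))))) = 1 + depth(h(h(b, c, c), c, f(f(c)))) = 1 + 3 = 4
depth(h(h(h(b, d, h(c, b, c)), c, d), h(f(h(d, c, f(c))), d, d), f(h(h(b, c, c), c, f(f(c)))))) = 1 + max(3, 4, 4) = 5
depth(f(h(h(h(b, d, h(c, b, c)), c, d), h(f(h(d, c, f(c))), d, d), f(h(h(b, c, c), c, f(f(c))))))) = 1 + depth(h(h(h(b, d, h(c, b, c)), c, d), h(f(h(d, c, f(c))), d, d), f(h(h(b, c, c), c, f(f(c)))))) = 1 + 5 = 6

6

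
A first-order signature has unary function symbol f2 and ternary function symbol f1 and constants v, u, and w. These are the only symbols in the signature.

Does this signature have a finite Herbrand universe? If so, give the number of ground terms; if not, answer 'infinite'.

infinite

The signature has at least one function symbol (f2, arity 1) and at least one constant (v).
Iterating f2 gives infinitely many distinct ground terms: v, f2(v), f2(f2(v)), ...
So the Herbrand universe is infinite.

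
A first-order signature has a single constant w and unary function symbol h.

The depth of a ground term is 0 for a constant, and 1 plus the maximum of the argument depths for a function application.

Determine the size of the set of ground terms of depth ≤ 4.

5

Let N_k count ground terms of depth at most k. Each non-constant term of depth ≤ k is some function symbol applied to depth-≤(k−1) arguments, giving N_k = 1 + N_{k-1}.
N_0 = 1
N_1 = 1 + 1 = 2
N_2 = 1 + 2 = 3
N_3 = 1 + 3 = 4
N_4 = 1 + 4 = 5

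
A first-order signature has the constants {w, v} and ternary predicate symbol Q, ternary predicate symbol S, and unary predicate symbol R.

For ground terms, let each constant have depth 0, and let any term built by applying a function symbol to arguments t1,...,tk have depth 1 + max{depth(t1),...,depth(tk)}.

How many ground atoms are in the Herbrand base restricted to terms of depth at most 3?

First count ground terms of depth ≤ 3.
With no function symbols every ground term is a constant, so there are exactly 2 ground terms at every depth bound.
N_0 = 2
N_1 = 2
N_2 = 2
N_3 = 2
So |H| = 2.
For each predicate symbol, the number of ground atoms is |H| raised to its arity; summing:
  Q: 2^3 = 8;  S: 2^3 = 8;  R: 2
Total ground atoms: 8 + 8 + 2 = 18.

18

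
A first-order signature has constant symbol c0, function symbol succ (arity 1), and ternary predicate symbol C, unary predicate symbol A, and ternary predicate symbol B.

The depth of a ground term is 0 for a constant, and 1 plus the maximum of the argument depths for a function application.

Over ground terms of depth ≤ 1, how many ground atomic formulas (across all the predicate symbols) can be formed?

First count ground terms of depth ≤ 1.
Write N_k for the number of ground terms of depth ≤ k. A term of depth ≤ k is either a constant or a function symbol applied to arguments of depth ≤ k−1, so N_k = 1 + N_{k-1}.
N_0 = 1
N_1 = 1 + 1 = 2
So |H| = 2.
Each predicate of arity r yields |H|^r ground atoms (one per choice of an r-tuple from H):
  C: 2^3 = 8;  A: 2;  B: 2^3 = 8
Total ground atoms: 8 + 2 + 8 = 18.

18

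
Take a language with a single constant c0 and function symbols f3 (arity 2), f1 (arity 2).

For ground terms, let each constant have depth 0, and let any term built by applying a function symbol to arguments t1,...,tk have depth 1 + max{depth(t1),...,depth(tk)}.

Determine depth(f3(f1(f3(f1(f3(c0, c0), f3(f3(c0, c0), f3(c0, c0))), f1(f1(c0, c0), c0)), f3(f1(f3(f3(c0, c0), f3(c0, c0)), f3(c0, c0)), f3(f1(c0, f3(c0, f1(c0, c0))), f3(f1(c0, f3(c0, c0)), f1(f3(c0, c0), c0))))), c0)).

7

depth(f3(c0, c0)) = 1 + max(0, 0) = 1
depth(f3(f3(c0, c0), f3(c0, c0))) = 1 + max(1, 1) = 2
depth(f1(f3(c0, c0), f3(f3(c0, c0), f3(c0, c0)))) = 1 + max(1, 2) = 3
depth(f1(c0, c0)) = 1 + max(0, 0) = 1
depth(f1(f1(c0, c0), c0)) = 1 + max(1, 0) = 2
depth(f3(f1(f3(c0, c0), f3(f3(c0, c0), f3(c0, c0))), f1(f1(c0, c0), c0))) = 1 + max(3, 2) = 4
depth(f1(f3(f3(c0, c0), f3(c0, c0)), f3(c0, c0))) = 1 + max(2, 1) = 3
depth(f3(c0, f1(c0, c0))) = 1 + max(0, 1) = 2
depth(f1(c0, f3(c0, f1(c0, c0)))) = 1 + max(0, 2) = 3
depth(f1(c0, f3(c0, c0))) = 1 + max(0, 1) = 2
depth(f1(f3(c0, c0), c0)) = 1 + max(1, 0) = 2
depth(f3(f1(c0, f3(c0, c0)), f1(f3(c0, c0), c0))) = 1 + max(2, 2) = 3
depth(f3(f1(c0, f3(c0, f1(c0, c0))), f3(f1(c0, f3(c0, c0)), f1(f3(c0, c0), c0)))) = 1 + max(3, 3) = 4
depth(f3(f1(f3(f3(c0, c0), f3(c0, c0)), f3(c0, c0)), f3(f1(c0, f3(c0, f1(c0, c0))), f3(f1(c0, f3(c0, c0)), f1(f3(c0, c0), c0))))) = 1 + max(3, 4) = 5
depth(f1(f3(f1(f3(c0, c0), f3(f3(c0, c0), f3(c0, c0))), f1(f1(c0, c0), c0)), f3(f1(f3(f3(c0, c0), f3(c0, c0)), f3(c0, c0)), f3(f1(c0, f3(c0, f1(c0, c0))), f3(f1(c0, f3(c0, c0)), f1(f3(c0, c0), c0)))))) = 1 + max(4, 5) = 6
depth(f3(f1(f3(f1(f3(c0, c0), f3(f3(c0, c0), f3(c0, c0))), f1(f1(c0, c0), c0)), f3(f1(f3(f3(c0, c0), f3(c0, c0)), f3(c0, c0)), f3(f1(c0, f3(c0, f1(c0, c0))), f3(f1(c0, f3(c0, c0)), f1(f3(c0, c0), c0))))), c0)) = 1 + max(6, 0) = 7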